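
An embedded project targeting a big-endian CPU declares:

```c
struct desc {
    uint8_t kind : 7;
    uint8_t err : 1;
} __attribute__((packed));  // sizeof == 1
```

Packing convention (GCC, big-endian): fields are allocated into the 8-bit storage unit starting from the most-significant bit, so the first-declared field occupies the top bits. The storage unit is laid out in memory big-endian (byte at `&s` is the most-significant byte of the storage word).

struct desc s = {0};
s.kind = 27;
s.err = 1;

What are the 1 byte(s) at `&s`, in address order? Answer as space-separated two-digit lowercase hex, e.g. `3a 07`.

[1+:7] kind=27 & 0x7f = 0x1b; word=0x36
[0+:1] err=1 & 0x1 = 0x1; word=0x37
word = 0x37 → big-endian bytes:
  [0]=0x37

37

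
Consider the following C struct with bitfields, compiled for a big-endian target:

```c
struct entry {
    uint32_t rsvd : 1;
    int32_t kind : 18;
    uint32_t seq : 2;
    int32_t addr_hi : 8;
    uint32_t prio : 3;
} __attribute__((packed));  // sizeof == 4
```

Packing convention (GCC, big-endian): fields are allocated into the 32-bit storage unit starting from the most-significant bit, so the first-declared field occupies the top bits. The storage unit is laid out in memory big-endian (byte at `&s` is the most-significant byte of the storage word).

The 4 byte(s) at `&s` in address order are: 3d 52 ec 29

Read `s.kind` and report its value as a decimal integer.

[0]=0x3d [1]=0x52 [2]=0xec [3]=0x29 (big-endian) → word 0x3d52ec29
rsvd [31+:1] = (word>>31) & 0x1 = 0
kind [13+:18] = (word>>13) & 0x3ffff = 125591  ←
seq [11+:2] = (word>>11) & 0x3 = 1
addr_hi [3+:8] = (word>>3) & 0xff = 133
prio [0+:3] = (word>>0) & 0x7 = 1
kind signed 18b, MSB=0: value = 125591

125591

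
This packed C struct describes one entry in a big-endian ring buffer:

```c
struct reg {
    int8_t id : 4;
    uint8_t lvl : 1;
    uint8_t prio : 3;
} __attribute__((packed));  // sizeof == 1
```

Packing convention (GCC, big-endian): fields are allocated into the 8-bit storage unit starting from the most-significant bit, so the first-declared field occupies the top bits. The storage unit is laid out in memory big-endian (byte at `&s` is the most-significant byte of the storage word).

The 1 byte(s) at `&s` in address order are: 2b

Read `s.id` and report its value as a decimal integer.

2

[0]=0x2b (big-endian) → word 0x2b
id [4+:4] = (word>>4) & 0xf = 2  ←
lvl [3+:1] = (word>>3) & 0x1 = 1
prio [0+:3] = (word>>0) & 0x7 = 3
id signed 4b, MSB=0: value = 2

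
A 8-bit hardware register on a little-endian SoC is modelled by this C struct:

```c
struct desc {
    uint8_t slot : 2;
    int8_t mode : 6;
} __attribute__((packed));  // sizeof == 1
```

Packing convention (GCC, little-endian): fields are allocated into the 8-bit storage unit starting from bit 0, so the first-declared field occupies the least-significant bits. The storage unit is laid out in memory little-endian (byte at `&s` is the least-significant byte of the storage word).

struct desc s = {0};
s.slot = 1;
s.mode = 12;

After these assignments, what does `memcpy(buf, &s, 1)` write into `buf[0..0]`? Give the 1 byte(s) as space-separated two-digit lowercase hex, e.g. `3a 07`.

31

slot (2b) val=1 bits=0x1 at bit 0: 0x01
mode (6b) val=12 bits=0xc at bit 2: 0x31
word = 0x31 → little-endian bytes:
  [0]=0x31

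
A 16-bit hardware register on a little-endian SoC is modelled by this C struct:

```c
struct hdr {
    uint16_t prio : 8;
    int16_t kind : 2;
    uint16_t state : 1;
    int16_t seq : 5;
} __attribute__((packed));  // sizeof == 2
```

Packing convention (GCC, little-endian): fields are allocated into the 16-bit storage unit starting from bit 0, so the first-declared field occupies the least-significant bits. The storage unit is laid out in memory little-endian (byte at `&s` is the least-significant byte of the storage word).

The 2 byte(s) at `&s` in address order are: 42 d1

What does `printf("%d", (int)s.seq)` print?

[0]=0x42 [1]=0xd1 (little-endian) → word 0xd142
prio:8 @ bit 0 → (0xd142>>0)&0xff = 0x42
kind:2 @ bit 8 → (0xd142>>8)&0x3 = 0x1
state:1 @ bit 10 → (0xd142>>10)&0x1 = 0x0
seq:5 @ bit 11 → (0xd142>>11)&0x1f = 0x1a  ←
seq signed 5b, MSB=1: 26 - 32 = -6

-6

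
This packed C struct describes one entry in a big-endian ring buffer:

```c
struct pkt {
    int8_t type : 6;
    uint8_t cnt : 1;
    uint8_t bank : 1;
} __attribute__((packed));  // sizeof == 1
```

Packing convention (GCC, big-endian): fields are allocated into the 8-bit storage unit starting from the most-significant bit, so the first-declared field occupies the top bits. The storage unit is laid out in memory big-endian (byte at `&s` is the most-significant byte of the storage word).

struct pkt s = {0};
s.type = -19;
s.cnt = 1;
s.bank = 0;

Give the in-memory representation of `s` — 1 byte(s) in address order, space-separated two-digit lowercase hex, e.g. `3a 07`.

[2+:6] type=-19 & 0x3f = 0x2d; word=0xb4
[1+:1] cnt=1 & 0x1 = 0x1; word=0xb6
[0+:1] bank=0 & 0x1 = 0x0; word=0xb6
word = 0xb6 → big-endian bytes:
  [0]=0xb6

b6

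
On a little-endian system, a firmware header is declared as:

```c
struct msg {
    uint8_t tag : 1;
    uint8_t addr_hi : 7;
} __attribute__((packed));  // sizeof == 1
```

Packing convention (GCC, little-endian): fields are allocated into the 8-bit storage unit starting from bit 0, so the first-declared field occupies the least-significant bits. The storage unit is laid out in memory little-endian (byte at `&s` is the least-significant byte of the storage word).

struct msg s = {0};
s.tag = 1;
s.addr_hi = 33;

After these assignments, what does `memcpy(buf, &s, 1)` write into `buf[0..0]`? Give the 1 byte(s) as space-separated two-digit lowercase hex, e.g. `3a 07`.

[0+:1] tag=1 & 0x1 = 0x1; word=0x01
[1+:7] addr_hi=33 & 0x7f = 0x21; word=0x43
word = 0x43 → little-endian bytes:
  [0]=0x43

43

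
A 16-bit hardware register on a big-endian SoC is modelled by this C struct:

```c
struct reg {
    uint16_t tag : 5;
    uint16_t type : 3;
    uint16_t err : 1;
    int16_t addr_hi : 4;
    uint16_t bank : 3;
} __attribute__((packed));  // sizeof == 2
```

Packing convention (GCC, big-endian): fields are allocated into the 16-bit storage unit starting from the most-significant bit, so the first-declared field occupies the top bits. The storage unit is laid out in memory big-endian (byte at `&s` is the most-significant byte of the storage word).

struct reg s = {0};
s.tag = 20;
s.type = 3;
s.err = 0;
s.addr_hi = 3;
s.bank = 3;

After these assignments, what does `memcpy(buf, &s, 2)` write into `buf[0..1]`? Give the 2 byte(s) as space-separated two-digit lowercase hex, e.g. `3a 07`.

tag (5b) val=20 bits=0x14 at bit 11: 0xa000
type (3b) val=3 bits=0x3 at bit 8: 0xa300
err (1b) val=0 bits=0x0 at bit 7: 0xa300
addr_hi (4b) val=3 bits=0x3 at bit 3: 0xa318
bank (3b) val=3 bits=0x3 at bit 0: 0xa31b
word = 0xa31b → big-endian bytes:
  [0]=0xa3  [1]=0x1b

a3 1b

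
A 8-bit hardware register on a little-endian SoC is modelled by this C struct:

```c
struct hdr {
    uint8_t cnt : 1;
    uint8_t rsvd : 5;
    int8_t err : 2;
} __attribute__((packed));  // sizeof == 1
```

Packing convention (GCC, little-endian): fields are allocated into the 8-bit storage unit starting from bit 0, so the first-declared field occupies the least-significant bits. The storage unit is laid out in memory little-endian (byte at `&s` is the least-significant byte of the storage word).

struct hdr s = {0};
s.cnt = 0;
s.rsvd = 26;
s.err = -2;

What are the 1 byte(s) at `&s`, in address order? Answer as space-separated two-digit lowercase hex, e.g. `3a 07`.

cnt:1 = 0 → 0x0 << 0 → word 0x00
rsvd:5 = 26 → 0x1a << 1 → word 0x34
err:2 = -2 → 0x2 << 6 → word 0xb4
word = 0xb4 → little-endian bytes:
  [0]=0xb4

b4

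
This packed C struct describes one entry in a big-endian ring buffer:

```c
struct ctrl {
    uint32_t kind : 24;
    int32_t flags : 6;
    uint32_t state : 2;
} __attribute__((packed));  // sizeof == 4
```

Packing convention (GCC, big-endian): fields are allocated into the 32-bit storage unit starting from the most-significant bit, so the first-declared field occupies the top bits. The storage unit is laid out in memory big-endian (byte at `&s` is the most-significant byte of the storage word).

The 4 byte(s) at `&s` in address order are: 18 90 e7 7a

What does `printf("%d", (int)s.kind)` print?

1609959

[0]=0x18 [1]=0x90 [2]=0xe7 [3]=0x7a (big-endian) → word 0x1890e77a
kind [8+:24] = (word>>8) & 0xffffff = 1609959  ←
flags [2+:6] = (word>>2) & 0x3f = 30
state [0+:2] = (word>>0) & 0x3 = 2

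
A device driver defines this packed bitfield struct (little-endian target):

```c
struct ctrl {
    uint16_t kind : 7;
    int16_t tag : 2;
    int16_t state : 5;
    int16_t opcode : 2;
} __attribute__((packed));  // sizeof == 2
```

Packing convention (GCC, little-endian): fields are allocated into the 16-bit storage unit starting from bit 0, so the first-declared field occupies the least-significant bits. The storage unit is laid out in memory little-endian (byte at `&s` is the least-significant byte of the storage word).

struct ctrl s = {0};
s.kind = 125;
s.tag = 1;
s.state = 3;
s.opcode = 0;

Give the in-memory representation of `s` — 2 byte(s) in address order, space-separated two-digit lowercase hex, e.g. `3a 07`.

fd 06

kind (7b) val=125 bits=0x7d at bit 0: 0x007d
tag (2b) val=1 bits=0x1 at bit 7: 0x00fd
state (5b) val=3 bits=0x3 at bit 9: 0x06fd
opcode (2b) val=0 bits=0x0 at bit 14: 0x06fd
word = 0x06fd → little-endian bytes:
  [0]=0xfd  [1]=0x06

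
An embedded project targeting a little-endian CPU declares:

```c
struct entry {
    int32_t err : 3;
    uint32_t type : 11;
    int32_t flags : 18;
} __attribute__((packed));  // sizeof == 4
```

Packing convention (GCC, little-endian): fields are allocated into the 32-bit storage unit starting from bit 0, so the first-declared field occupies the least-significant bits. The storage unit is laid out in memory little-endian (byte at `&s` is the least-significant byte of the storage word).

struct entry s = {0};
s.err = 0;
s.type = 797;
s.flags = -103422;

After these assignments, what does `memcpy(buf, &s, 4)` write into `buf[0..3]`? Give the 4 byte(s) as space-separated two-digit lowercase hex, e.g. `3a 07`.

e8 98 00 9b

err:3 = 0 → 0x0 << 0 → word 0x00000000
type:11 = 797 → 0x31d << 3 → word 0x000018e8
flags:18 = -103422 → 0x26c02 << 14 → word 0x9b0098e8
word = 0x9b0098e8 → little-endian bytes:
  [0]=0xe8  [1]=0x98  [2]=0x00  [3]=0x9b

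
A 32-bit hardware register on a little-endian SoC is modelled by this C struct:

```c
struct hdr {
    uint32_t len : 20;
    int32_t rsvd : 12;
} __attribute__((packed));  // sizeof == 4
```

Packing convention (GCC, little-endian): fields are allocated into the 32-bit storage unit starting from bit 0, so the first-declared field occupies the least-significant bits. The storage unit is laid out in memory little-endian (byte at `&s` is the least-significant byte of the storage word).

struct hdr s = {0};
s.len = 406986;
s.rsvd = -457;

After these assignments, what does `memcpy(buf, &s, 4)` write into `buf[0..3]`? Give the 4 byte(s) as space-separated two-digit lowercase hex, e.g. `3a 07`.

ca 35 76 e3

len (20b) val=406986 bits=0x635ca at bit 0: 0x000635ca
rsvd (12b) val=-457 bits=0xe37 at bit 20: 0xe37635ca
word = 0xe37635ca → little-endian bytes:
  [0]=0xca  [1]=0x35  [2]=0x76  [3]=0xe3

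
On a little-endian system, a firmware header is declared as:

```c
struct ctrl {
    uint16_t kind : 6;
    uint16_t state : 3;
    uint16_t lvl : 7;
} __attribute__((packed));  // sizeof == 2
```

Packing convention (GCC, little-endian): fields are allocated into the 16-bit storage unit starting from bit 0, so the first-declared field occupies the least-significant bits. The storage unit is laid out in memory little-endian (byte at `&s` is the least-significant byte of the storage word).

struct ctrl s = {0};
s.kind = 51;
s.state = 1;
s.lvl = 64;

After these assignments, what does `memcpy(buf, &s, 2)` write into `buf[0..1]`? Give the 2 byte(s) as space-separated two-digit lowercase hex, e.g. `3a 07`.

[0+:6] kind=51 & 0x3f = 0x33; word=0x0033
[6+:3] state=1 & 0x7 = 0x1; word=0x0073
[9+:7] lvl=64 & 0x7f = 0x40; word=0x8073
word = 0x8073 → little-endian bytes:
  [0]=0x73  [1]=0x80

73 80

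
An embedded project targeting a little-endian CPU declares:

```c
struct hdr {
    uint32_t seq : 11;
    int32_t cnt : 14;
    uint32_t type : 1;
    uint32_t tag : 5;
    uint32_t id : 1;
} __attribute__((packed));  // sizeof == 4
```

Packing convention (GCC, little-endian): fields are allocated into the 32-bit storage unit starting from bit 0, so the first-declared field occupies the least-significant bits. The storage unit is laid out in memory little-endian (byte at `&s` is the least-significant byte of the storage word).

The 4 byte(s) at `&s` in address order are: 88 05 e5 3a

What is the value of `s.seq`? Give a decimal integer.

[0]=0x88 [1]=0x05 [2]=0xe5 [3]=0x3a (little-endian) → word 0x3ae50588
seq [0+:11] = (word>>0) & 0x7ff = 1416  ←
cnt [11+:14] = (word>>11) & 0x3fff = 7328
type [25+:1] = (word>>25) & 0x1 = 1
tag [26+:5] = (word>>26) & 0x1f = 14
id [31+:1] = (word>>31) & 0x1 = 0

1416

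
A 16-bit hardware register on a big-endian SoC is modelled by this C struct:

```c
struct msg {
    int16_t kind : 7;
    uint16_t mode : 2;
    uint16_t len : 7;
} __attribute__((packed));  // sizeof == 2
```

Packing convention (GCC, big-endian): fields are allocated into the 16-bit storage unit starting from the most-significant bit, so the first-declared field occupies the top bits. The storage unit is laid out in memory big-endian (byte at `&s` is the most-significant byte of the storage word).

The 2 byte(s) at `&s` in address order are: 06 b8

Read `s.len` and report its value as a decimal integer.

[0]=0x06 [1]=0xb8 (big-endian) → word 0x06b8
kind:7 @ bit 9 → (0x06b8>>9)&0x7f = 0x3
mode:2 @ bit 7 → (0x06b8>>7)&0x3 = 0x1
len:7 @ bit 0 → (0x06b8>>0)&0x7f = 0x38  ←

56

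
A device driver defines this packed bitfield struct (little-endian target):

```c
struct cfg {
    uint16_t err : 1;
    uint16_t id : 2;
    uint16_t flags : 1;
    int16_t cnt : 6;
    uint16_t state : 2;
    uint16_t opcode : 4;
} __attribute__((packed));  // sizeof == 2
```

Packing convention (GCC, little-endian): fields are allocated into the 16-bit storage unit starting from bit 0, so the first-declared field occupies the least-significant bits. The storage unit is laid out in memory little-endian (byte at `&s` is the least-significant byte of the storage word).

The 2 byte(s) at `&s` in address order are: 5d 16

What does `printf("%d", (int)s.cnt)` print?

[0]=0x5d [1]=0x16 (little-endian) → word 0x165d
err [0+:1] = (word>>0) & 0x1 = 1
id [1+:2] = (word>>1) & 0x3 = 2
flags [3+:1] = (word>>3) & 0x1 = 1
cnt [4+:6] = (word>>4) & 0x3f = 37  ←
state [10+:2] = (word>>10) & 0x3 = 1
opcode [12+:4] = (word>>12) & 0xf = 1
cnt signed 6b, MSB=1: 37 - 64 = -27

-27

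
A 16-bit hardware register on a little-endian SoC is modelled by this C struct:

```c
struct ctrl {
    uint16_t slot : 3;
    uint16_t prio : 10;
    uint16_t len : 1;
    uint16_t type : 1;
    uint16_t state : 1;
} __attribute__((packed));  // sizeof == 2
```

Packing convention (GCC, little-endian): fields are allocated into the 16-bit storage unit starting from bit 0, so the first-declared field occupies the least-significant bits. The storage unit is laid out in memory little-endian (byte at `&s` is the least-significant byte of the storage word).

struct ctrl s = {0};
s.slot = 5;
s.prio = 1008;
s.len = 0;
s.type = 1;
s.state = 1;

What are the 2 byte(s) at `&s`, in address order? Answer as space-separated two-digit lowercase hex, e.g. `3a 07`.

85 df

slot:3 = 5 → 0x5 << 0 → word 0x0005
prio:10 = 1008 → 0x3f0 << 3 → word 0x1f85
len:1 = 0 → 0x0 << 13 → word 0x1f85
type:1 = 1 → 0x1 << 14 → word 0x5f85
state:1 = 1 → 0x1 << 15 → word 0xdf85
word = 0xdf85 → little-endian bytes:
  [0]=0x85  [1]=0xdf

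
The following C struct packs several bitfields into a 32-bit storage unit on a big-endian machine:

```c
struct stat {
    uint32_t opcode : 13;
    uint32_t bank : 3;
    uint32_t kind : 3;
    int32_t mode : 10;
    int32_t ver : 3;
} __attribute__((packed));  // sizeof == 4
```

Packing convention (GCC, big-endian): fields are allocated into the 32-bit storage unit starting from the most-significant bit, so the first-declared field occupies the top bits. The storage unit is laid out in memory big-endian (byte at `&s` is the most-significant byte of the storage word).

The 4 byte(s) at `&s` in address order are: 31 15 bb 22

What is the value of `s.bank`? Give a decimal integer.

[0]=0x31 [1]=0x15 [2]=0xbb [3]=0x22 (big-endian) → word 0x3115bb22
opcode:13 @ bit 19 → (0x3115bb22>>19)&0x1fff = 0x622
bank:3 @ bit 16 → (0x3115bb22>>16)&0x7 = 0x5  ←
kind:3 @ bit 13 → (0x3115bb22>>13)&0x7 = 0x5
mode:10 @ bit 3 → (0x3115bb22>>3)&0x3ff = 0x364
ver:3 @ bit 0 → (0x3115bb22>>0)&0x7 = 0x2

5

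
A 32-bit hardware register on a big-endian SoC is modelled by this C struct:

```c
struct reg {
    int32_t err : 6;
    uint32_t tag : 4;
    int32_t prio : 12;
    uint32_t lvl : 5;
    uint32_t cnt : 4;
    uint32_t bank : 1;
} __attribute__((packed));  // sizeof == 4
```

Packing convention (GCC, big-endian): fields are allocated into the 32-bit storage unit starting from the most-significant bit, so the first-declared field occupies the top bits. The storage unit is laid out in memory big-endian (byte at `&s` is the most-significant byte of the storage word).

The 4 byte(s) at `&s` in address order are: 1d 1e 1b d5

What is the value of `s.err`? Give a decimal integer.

7

[0]=0x1d [1]=0x1e [2]=0x1b [3]=0xd5 (big-endian) → word 0x1d1e1bd5
err [26+:6] = (word>>26) & 0x3f = 7  ←
tag [22+:4] = (word>>22) & 0xf = 4
prio [10+:12] = (word>>10) & 0xfff = 1926
lvl [5+:5] = (word>>5) & 0x1f = 30
cnt [1+:4] = (word>>1) & 0xf = 10
bank [0+:1] = (word>>0) & 0x1 = 1
err signed 6b, MSB=0: value = 7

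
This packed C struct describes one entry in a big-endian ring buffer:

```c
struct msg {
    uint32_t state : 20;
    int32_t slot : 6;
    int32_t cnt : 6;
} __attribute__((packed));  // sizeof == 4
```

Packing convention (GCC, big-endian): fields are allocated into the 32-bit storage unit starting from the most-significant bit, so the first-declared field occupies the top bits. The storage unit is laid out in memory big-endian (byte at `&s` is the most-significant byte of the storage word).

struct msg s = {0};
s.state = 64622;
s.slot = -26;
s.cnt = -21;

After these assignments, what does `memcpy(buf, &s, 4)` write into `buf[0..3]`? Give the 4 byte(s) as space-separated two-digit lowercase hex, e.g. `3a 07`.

[12+:20] state=64622 & 0xfffff = 0xfc6e; word=0x0fc6e000
[6+:6] slot=-26 & 0x3f = 0x26; word=0x0fc6e980
[0+:6] cnt=-21 & 0x3f = 0x2b; word=0x0fc6e9ab
word = 0x0fc6e9ab → big-endian bytes:
  [0]=0x0f  [1]=0xc6  [2]=0xe9  [3]=0xab

0f c6 e9 ab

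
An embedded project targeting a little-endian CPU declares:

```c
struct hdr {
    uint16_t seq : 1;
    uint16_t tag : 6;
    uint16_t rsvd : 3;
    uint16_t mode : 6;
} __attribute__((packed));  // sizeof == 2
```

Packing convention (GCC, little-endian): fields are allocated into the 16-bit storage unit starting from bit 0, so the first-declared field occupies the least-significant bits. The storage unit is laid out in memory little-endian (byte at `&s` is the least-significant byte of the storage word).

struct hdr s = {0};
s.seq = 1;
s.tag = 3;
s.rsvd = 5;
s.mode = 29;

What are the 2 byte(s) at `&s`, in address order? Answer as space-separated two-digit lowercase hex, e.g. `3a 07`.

seq (1b) val=1 bits=0x1 at bit 0: 0x0001
tag (6b) val=3 bits=0x3 at bit 1: 0x0007
rsvd (3b) val=5 bits=0x5 at bit 7: 0x0287
mode (6b) val=29 bits=0x1d at bit 10: 0x7687
word = 0x7687 → little-endian bytes:
  [0]=0x87  [1]=0x76

87 76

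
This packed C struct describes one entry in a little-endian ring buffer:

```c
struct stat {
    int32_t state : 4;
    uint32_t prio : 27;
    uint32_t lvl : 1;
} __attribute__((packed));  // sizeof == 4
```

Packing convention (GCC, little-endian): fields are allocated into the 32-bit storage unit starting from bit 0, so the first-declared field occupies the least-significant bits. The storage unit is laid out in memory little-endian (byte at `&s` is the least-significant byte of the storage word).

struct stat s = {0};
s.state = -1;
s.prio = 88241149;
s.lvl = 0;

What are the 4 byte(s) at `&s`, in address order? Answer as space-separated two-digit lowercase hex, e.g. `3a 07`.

state:4 = -1 → 0xf << 0 → word 0x0000000f
prio:27 = 88241149 → 0x54273fd << 4 → word 0x54273fdf
lvl:1 = 0 → 0x0 << 31 → word 0x54273fdf
word = 0x54273fdf → little-endian bytes:
  [0]=0xdf  [1]=0x3f  [2]=0x27  [3]=0x54

df 3f 27 54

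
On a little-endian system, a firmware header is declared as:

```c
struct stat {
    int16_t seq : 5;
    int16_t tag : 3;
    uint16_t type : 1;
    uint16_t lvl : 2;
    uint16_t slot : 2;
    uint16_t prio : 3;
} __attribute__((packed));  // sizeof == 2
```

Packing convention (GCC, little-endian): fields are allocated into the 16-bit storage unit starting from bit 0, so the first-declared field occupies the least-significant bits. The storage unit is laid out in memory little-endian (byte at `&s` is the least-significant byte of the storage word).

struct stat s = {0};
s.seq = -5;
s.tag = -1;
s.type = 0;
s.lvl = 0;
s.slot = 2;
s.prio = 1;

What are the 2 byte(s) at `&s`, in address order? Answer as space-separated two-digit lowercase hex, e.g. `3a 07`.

fb 30

seq (5b) val=-5 bits=0x1b at bit 0: 0x001b
tag (3b) val=-1 bits=0x7 at bit 5: 0x00fb
type (1b) val=0 bits=0x0 at bit 8: 0x00fb
lvl (2b) val=0 bits=0x0 at bit 9: 0x00fb
slot (2b) val=2 bits=0x2 at bit 11: 0x10fb
prio (3b) val=1 bits=0x1 at bit 13: 0x30fb
word = 0x30fb → little-endian bytes:
  [0]=0xfb  [1]=0x30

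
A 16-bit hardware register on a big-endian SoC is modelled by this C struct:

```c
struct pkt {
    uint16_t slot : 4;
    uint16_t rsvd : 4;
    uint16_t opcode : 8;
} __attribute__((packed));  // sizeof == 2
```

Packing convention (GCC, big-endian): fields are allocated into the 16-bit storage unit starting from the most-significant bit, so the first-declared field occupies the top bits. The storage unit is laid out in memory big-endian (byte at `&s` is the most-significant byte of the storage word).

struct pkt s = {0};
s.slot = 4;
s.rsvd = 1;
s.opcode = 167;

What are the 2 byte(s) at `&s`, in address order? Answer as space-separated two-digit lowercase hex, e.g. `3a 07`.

[12+:4] slot=4 & 0xf = 0x4; word=0x4000
[8+:4] rsvd=1 & 0xf = 0x1; word=0x4100
[0+:8] opcode=167 & 0xff = 0xa7; word=0x41a7
word = 0x41a7 → big-endian bytes:
  [0]=0x41  [1]=0xa7

41 a7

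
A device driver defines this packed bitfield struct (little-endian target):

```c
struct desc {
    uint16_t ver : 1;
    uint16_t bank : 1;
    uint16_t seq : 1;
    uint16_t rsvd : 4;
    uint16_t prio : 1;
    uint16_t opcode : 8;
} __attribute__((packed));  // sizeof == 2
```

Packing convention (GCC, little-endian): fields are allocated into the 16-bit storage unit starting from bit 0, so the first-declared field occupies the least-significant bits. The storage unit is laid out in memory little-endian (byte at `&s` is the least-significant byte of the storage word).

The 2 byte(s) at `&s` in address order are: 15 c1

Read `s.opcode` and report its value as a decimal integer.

193

[0]=0x15 [1]=0xc1 (little-endian) → word 0xc115
ver [0+:1] = (word>>0) & 0x1 = 1
bank [1+:1] = (word>>1) & 0x1 = 0
seq [2+:1] = (word>>2) & 0x1 = 1
rsvd [3+:4] = (word>>3) & 0xf = 2
prio [7+:1] = (word>>7) & 0x1 = 0
opcode [8+:8] = (word>>8) & 0xff = 193  ←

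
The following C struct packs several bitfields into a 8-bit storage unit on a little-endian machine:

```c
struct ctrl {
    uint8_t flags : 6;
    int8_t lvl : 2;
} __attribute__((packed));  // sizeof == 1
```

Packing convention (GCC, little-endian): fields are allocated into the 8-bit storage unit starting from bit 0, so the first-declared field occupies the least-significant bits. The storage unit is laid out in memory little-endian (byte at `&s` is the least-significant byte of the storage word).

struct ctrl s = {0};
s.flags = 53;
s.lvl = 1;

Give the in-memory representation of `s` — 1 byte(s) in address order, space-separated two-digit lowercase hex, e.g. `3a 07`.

75

flags:6 = 53 → 0x35 << 0 → word 0x35
lvl:2 = 1 → 0x1 << 6 → word 0x75
word = 0x75 → little-endian bytes:
  [0]=0x75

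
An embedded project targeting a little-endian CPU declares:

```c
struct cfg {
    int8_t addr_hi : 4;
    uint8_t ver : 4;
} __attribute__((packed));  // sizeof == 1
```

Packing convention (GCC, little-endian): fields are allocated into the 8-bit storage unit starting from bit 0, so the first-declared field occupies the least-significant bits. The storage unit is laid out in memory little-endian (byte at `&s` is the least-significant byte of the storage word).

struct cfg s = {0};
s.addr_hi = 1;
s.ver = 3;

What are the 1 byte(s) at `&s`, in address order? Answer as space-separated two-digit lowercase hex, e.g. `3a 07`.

31

[0+:4] addr_hi=1 & 0xf = 0x1; word=0x01
[4+:4] ver=3 & 0xf = 0x3; word=0x31
word = 0x31 → little-endian bytes:
  [0]=0x31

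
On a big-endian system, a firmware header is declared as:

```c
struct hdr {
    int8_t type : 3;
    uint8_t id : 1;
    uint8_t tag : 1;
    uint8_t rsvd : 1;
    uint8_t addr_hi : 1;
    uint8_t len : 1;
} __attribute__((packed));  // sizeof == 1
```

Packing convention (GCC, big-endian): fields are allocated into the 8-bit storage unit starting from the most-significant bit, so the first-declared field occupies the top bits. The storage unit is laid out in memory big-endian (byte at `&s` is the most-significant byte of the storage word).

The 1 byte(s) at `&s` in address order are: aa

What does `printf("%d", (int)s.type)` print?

[0]=0xaa (big-endian) → word 0xaa
type [5+:3] = (word>>5) & 0x7 = 5  ←
id [4+:1] = (word>>4) & 0x1 = 0
tag [3+:1] = (word>>3) & 0x1 = 1
rsvd [2+:1] = (word>>2) & 0x1 = 0
addr_hi [1+:1] = (word>>1) & 0x1 = 1
len [0+:1] = (word>>0) & 0x1 = 0
type signed 3b, MSB=1: 5 - 8 = -3

-3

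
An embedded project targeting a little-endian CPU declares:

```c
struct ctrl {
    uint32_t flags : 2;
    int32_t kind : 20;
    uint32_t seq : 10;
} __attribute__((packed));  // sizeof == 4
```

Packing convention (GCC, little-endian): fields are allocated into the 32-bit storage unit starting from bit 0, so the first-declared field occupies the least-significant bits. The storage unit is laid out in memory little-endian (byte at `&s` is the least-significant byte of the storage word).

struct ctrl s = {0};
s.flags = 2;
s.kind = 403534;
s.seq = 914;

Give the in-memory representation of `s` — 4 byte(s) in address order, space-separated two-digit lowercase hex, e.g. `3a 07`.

flags (2b) val=2 bits=0x2 at bit 0: 0x00000002
kind (20b) val=403534 bits=0x6284e at bit 2: 0x0018a13a
seq (10b) val=914 bits=0x392 at bit 22: 0xe498a13a
word = 0xe498a13a → little-endian bytes:
  [0]=0x3a  [1]=0xa1  [2]=0x98  [3]=0xe4

3a a1 98 e4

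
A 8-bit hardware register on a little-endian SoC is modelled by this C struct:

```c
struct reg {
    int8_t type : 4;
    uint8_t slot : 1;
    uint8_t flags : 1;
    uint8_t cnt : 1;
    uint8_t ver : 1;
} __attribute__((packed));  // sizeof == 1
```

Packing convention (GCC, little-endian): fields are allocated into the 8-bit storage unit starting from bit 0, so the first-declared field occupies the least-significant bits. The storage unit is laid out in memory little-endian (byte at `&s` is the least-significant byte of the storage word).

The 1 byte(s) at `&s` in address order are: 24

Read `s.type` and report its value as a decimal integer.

[0]=0x24 (little-endian) → word 0x24
type [0+:4] = (word>>0) & 0xf = 4  ←
slot [4+:1] = (word>>4) & 0x1 = 0
flags [5+:1] = (word>>5) & 0x1 = 1
cnt [6+:1] = (word>>6) & 0x1 = 0
ver [7+:1] = (word>>7) & 0x1 = 0
type signed 4b, MSB=0: value = 4

4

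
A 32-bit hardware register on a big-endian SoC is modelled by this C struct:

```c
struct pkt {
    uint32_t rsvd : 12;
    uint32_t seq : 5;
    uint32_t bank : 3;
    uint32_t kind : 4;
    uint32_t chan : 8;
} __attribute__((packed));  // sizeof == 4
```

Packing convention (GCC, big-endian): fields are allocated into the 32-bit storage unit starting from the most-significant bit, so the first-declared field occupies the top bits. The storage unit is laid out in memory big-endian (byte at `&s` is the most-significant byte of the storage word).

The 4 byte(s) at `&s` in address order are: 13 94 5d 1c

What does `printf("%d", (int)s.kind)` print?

[0]=0x13 [1]=0x94 [2]=0x5d [3]=0x1c (big-endian) → word 0x13945d1c
rsvd:12 @ bit 20 → (0x13945d1c>>20)&0xfff = 0x139
seq:5 @ bit 15 → (0x13945d1c>>15)&0x1f = 0x8
bank:3 @ bit 12 → (0x13945d1c>>12)&0x7 = 0x5
kind:4 @ bit 8 → (0x13945d1c>>8)&0xf = 0xd  ←
chan:8 @ bit 0 → (0x13945d1c>>0)&0xff = 0x1c

13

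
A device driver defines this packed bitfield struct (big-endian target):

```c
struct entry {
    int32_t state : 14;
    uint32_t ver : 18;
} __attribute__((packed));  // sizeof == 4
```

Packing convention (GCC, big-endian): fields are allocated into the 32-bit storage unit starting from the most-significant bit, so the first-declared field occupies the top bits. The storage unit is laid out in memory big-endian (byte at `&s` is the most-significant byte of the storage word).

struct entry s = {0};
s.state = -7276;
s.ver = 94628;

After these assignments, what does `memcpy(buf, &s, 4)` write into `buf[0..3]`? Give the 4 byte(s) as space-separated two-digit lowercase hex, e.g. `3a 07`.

state (14b) val=-7276 bits=0x2394 at bit 18: 0x8e500000
ver (18b) val=94628 bits=0x171a4 at bit 0: 0x8e5171a4
word = 0x8e5171a4 → big-endian bytes:
  [0]=0x8e  [1]=0x51  [2]=0x71  [3]=0xa4

8e 51 71 a4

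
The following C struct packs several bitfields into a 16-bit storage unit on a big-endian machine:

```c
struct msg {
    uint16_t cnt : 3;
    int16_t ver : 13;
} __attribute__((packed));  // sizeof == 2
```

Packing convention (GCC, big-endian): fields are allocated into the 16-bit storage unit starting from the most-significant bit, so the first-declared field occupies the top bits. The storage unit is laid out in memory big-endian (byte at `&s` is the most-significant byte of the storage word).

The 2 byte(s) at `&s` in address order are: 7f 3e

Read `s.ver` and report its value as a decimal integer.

[0]=0x7f [1]=0x3e (big-endian) → word 0x7f3e
cnt [13+:3] = (word>>13) & 0x7 = 3
ver [0+:13] = (word>>0) & 0x1fff = 7998  ←
ver signed 13b, MSB=1: 7998 - 8192 = -194

-194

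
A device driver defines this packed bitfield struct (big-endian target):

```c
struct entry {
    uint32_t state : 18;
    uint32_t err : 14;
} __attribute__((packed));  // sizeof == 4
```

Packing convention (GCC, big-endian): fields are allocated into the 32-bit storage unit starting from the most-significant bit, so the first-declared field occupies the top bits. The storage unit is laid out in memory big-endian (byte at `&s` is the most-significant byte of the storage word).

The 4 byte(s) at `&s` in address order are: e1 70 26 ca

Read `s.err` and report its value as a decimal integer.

[0]=0xe1 [1]=0x70 [2]=0x26 [3]=0xca (big-endian) → word 0xe17026ca
state [14+:18] = (word>>14) & 0x3ffff = 230848
err [0+:14] = (word>>0) & 0x3fff = 9930  ←

9930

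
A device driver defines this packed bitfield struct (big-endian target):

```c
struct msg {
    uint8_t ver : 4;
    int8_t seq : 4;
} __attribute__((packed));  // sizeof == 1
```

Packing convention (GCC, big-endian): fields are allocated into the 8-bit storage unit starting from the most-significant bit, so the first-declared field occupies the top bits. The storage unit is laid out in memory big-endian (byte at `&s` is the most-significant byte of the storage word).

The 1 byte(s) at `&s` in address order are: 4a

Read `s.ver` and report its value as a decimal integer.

4

[0]=0x4a (big-endian) → word 0x4a
ver:4 @ bit 4 → (0x4a>>4)&0xf = 0x4  ←
seq:4 @ bit 0 → (0x4a>>0)&0xf = 0xa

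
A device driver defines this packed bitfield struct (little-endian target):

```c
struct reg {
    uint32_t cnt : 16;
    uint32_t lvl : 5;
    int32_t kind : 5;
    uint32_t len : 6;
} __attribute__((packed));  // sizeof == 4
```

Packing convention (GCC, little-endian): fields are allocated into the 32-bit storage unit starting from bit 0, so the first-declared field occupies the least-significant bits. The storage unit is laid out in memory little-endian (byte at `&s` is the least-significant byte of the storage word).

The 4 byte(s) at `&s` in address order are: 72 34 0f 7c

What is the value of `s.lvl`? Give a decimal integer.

15

[0]=0x72 [1]=0x34 [2]=0x0f [3]=0x7c (little-endian) → word 0x7c0f3472
cnt:16 @ bit 0 → (0x7c0f3472>>0)&0xffff = 0x3472
lvl:5 @ bit 16 → (0x7c0f3472>>16)&0x1f = 0xf  ←
kind:5 @ bit 21 → (0x7c0f3472>>21)&0x1f = 0x0
len:6 @ bit 26 → (0x7c0f3472>>26)&0x3f = 0x1f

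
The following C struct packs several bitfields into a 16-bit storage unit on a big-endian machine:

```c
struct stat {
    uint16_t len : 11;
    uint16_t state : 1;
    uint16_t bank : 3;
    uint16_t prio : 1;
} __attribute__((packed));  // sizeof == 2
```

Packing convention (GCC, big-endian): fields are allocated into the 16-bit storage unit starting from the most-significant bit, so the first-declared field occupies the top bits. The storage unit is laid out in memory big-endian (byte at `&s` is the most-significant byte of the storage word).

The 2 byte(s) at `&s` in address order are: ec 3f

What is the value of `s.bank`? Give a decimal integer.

[0]=0xec [1]=0x3f (big-endian) → word 0xec3f
len:11 @ bit 5 → (0xec3f>>5)&0x7ff = 0x761
state:1 @ bit 4 → (0xec3f>>4)&0x1 = 0x1
bank:3 @ bit 1 → (0xec3f>>1)&0x7 = 0x7  ←
prio:1 @ bit 0 → (0xec3f>>0)&0x1 = 0x1

7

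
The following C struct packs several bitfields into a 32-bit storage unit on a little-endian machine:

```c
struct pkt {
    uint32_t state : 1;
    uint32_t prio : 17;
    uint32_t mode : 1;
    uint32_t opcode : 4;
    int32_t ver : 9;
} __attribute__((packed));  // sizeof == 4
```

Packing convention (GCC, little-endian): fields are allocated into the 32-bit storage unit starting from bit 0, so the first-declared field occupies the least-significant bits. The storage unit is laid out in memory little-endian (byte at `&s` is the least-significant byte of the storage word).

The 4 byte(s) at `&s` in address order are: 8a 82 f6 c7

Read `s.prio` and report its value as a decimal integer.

[0]=0x8a [1]=0x82 [2]=0xf6 [3]=0xc7 (little-endian) → word 0xc7f6828a
state:1 @ bit 0 → (0xc7f6828a>>0)&0x1 = 0x0
prio:17 @ bit 1 → (0xc7f6828a>>1)&0x1ffff = 0x14145  ←
mode:1 @ bit 18 → (0xc7f6828a>>18)&0x1 = 0x1
opcode:4 @ bit 19 → (0xc7f6828a>>19)&0xf = 0xe
ver:9 @ bit 23 → (0xc7f6828a>>23)&0x1ff = 0x18f

82245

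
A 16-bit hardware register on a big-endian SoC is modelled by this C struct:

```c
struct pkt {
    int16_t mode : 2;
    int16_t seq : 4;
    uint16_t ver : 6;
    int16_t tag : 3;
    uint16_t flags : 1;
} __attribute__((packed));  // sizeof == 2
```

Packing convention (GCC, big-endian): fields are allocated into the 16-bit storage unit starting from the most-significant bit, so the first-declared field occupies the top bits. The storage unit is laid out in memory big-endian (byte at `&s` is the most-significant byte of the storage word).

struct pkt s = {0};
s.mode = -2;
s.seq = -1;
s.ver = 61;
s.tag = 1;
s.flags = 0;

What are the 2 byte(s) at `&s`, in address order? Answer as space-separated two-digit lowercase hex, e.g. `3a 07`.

[14+:2] mode=-2 & 0x3 = 0x2; word=0x8000
[10+:4] seq=-1 & 0xf = 0xf; word=0xbc00
[4+:6] ver=61 & 0x3f = 0x3d; word=0xbfd0
[1+:3] tag=1 & 0x7 = 0x1; word=0xbfd2
[0+:1] flags=0 & 0x1 = 0x0; word=0xbfd2
word = 0xbfd2 → big-endian bytes:
  [0]=0xbf  [1]=0xd2

bf d2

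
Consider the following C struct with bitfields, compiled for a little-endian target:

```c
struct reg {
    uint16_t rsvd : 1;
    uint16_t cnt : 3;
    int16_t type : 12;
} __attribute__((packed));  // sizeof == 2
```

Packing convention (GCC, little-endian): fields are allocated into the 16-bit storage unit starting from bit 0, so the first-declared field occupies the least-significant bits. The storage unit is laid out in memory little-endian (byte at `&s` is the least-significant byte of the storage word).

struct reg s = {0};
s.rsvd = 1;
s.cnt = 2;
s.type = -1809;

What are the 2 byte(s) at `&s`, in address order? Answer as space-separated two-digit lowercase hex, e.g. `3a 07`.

f5 8e

rsvd (1b) val=1 bits=0x1 at bit 0: 0x0001
cnt (3b) val=2 bits=0x2 at bit 1: 0x0005
type (12b) val=-1809 bits=0x8ef at bit 4: 0x8ef5
word = 0x8ef5 → little-endian bytes:
  [0]=0xf5  [1]=0x8e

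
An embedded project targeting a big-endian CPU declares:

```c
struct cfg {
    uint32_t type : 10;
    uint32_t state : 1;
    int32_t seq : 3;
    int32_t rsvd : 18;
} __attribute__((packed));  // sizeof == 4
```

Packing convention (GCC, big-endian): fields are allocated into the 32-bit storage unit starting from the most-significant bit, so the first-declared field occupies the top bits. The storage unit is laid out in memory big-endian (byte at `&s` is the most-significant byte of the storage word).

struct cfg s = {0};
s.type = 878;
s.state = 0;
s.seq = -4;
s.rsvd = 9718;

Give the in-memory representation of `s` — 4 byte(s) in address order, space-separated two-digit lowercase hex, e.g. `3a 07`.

db 90 25 f6

[22+:10] type=878 & 0x3ff = 0x36e; word=0xdb800000
[21+:1] state=0 & 0x1 = 0x0; word=0xdb800000
[18+:3] seq=-4 & 0x7 = 0x4; word=0xdb900000
[0+:18] rsvd=9718 & 0x3ffff = 0x25f6; word=0xdb9025f6
word = 0xdb9025f6 → big-endian bytes:
  [0]=0xdb  [1]=0x90  [2]=0x25  [3]=0xf6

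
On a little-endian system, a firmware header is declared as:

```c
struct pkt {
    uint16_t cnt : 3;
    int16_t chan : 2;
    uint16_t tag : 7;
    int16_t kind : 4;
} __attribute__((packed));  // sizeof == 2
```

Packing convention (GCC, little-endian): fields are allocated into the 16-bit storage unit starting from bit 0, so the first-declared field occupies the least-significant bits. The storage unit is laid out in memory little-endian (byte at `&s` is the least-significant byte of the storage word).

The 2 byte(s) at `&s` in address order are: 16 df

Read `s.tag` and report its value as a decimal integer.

120

[0]=0x16 [1]=0xdf (little-endian) → word 0xdf16
cnt [0+:3] = (word>>0) & 0x7 = 6
chan [3+:2] = (word>>3) & 0x3 = 2
tag [5+:7] = (word>>5) & 0x7f = 120  ←
kind [12+:4] = (word>>12) & 0xf = 13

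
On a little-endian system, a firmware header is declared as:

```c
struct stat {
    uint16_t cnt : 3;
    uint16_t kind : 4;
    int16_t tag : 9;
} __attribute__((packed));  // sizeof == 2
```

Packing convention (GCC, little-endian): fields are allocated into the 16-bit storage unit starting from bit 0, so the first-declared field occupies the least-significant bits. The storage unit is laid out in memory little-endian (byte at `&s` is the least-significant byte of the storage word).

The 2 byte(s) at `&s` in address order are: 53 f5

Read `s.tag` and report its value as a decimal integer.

-22

[0]=0x53 [1]=0xf5 (little-endian) → word 0xf553
cnt [0+:3] = (word>>0) & 0x7 = 3
kind [3+:4] = (word>>3) & 0xf = 10
tag [7+:9] = (word>>7) & 0x1ff = 490  ←
tag signed 9b, MSB=1: 490 - 512 = -22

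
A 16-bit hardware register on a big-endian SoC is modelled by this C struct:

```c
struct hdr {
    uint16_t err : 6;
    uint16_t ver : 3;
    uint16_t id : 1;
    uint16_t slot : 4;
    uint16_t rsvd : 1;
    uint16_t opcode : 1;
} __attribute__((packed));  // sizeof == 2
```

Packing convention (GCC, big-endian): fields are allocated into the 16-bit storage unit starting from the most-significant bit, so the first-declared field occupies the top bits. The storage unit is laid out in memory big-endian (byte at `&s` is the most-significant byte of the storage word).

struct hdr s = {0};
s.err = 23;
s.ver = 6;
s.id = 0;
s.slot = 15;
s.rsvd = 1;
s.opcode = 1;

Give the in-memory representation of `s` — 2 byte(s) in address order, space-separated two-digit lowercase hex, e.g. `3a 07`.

5f 3f

err:6 = 23 → 0x17 << 10 → word 0x5c00
ver:3 = 6 → 0x6 << 7 → word 0x5f00
id:1 = 0 → 0x0 << 6 → word 0x5f00
slot:4 = 15 → 0xf << 2 → word 0x5f3c
rsvd:1 = 1 → 0x1 << 1 → word 0x5f3e
opcode:1 = 1 → 0x1 << 0 → word 0x5f3f
word = 0x5f3f → big-endian bytes:
  [0]=0x5f  [1]=0x3f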